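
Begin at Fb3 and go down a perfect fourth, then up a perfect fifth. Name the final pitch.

Down a perfect fourth from Fb3: Cb3 (5 semitones down).
Cb3 up a perfect fifth → Gb3 (7 semitones).

Gb3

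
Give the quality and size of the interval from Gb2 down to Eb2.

minor third

Descending from Gb2 to Eb2 is the same interval as ascending Eb2 to Gb2.
E to G spans three letter names (E-F-G), so the interval is some kind of third.
At 3 semitones, Eb2→Gb2 falls one short of a major third: minor.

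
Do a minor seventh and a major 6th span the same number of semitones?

No

A minor seventh spans 10 semitones; a major sixth spans 9 semitones. They differ by 1.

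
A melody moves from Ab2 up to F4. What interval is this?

major thirteenth

A to F spans six letter names (A-B-C-D-E-F), plus an octave, so the interval is some kind of thirteenth.
The major thirteenth spans 21 semitones, and Ab2 to F4 is exactly 21 semitones — so this is a major thirteenth.
(Equivalently, a compound major sixth: a major sixth plus an octave.)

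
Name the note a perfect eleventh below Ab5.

Counting four letter names plus an octave down from A lands on E.
A perfect eleventh is 17 semitones; 17 semitones down from Ab5 gives Eb4.

Eb4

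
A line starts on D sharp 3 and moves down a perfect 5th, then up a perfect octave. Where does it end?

A perfect fifth down from D#3 is G#2.
G#2 up a perfect octave → G#3 (12 semitones).

G sharp 3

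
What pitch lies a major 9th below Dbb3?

Cbb2

The ninth's letter: D down two letter names plus an octave → C.
A major ninth is 14 semitones; 14 semitones down from Dbb3 gives Cbb2.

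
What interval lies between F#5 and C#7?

F to C spans five letter names (F-G-A-B-C), plus an octave — that makes it a twelfth of some quality.
F#5 to C#7 is 19 semitones, matching the perfect twelfth exactly, so the quality is perfect.
(Equivalently, a compound perfect fifth: a perfect fifth plus an octave.)

perfect twelfth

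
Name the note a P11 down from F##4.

C##3

The eleventh's letter: F down four letter names plus an octave → C.
A perfect eleventh is 17 semitones; 17 semitones down from F##4 gives C##3.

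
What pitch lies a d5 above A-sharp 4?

Five letter names up from A: E.
A diminished fifth is 6 semitones; 6 semitones up from A#4 gives E5.

E 5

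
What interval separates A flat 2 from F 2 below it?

Descending from Ab2 to F2 is the same interval as ascending F2 to Ab2.
F to A spans three letter names (F-G-A): a third.
A major third would be 4 semitones, but F2 to Ab2 is 3 — one semitone narrower, making it a minor third.

m3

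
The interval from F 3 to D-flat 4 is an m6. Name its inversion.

Interval numbers invert to sum to nine: 6 + 3 = 9, so a sixth inverts to a third.
Quality inverts too: minor becomes major. That makes the inversion a major third.

M3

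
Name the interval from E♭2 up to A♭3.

perfect eleventh

E to A spans four letter names (E-F-G-A), plus an octave, so the interval is some kind of eleventh.
The perfect eleventh spans 17 semitones, and Eb2 to Ab3 is exactly 17 semitones — so this is a perfect eleventh.
(Equivalently, a compound perfect fourth: a perfect fourth plus an octave.)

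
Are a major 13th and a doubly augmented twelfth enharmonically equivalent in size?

Both span 21 semitones: a major thirteenth and a doubly augmented twelfth are the same chromatic distance.

Yes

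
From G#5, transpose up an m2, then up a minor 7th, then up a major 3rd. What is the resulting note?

B6

Up a minor second from G#5: A5 (1 semitone up).
A minor seventh up from A5 is G6.
A major third up from G6 is B6.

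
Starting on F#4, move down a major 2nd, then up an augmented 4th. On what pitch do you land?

A#4

F#4 down a major second → E4 (2 semitones).
Up an augmented fourth from E4: A#4 (6 semitones up).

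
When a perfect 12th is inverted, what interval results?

perfect fourth

First reduce the compound perfect twelfth to its simple form, a perfect fifth.
Inverted interval numbers add to nine, so a fifth pairs with a fourth (5 + 4 = 9).
The quality also flips — perfect stays perfect — giving a perfect fourth.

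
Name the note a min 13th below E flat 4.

Counting six letter names plus an octave down from E lands on G.
A minor thirteenth is 20 semitones; 20 semitones down from Eb4 gives G2.

G 2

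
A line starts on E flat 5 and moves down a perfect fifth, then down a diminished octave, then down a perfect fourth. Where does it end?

Down a perfect fifth from Eb5: Ab4 (7 semitones down).
A diminished octave down from Ab4 is A3.
Down a perfect fourth from A3: E3 (5 semitones down).

E 3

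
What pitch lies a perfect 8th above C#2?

An octave keeps the letter name C, an octave up from C.
A perfect octave spans 12 semitones, so from C#2 the target pitch is C#3.

C#3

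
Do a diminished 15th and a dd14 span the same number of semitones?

A diminished fifteenth is 23 semitones but a doubly diminished fourteenth is 20 semitones — different sizes.

No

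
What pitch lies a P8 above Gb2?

An octave keeps the letter name G, an octave up from G.
A perfect octave is 12 semitones; 12 semitones up from Gb2 gives Gb3.

Gb3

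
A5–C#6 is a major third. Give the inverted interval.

Inverted interval numbers add to nine, so a third pairs with a sixth (3 + 6 = 9).
The quality also flips — major becomes minor — giving a minor sixth.

minor 6th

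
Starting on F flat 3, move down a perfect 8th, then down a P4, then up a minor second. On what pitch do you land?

D double-flat 2

Fb3 down a perfect octave → Fb2 (12 semitones).
Down a perfect fourth from Fb2: Cb2 (5 semitones down).
Up a minor second from Cb2: Dbb2 (1 semitone up).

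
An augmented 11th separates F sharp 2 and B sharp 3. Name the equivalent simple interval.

Each octave removed subtracts seven from the number: 11 − 7 = 4.
Quality carries through unchanged, so the simple form is an augmented fourth.

augmented 4th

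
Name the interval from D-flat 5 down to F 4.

m6

Descending from Db5 to F4 is the same interval as ascending F4 to Db5.
F to D spans six letter names (F-G-A-B-C-D): a sixth.
At 8 semitones, F4→Db5 falls one short of a major sixth: minor.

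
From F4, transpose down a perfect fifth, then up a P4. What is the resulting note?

Eb4

Down a perfect fifth from F4: Bb3 (7 semitones down).
A perfect fourth up from Bb3 is Eb4.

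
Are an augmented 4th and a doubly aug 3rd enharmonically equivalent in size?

Both span 6 semitones: an augmented fourth and a doubly augmented third are the same chromatic distance.

Yes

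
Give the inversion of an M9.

minor seventh

First reduce the compound major ninth to its simple form, a major second.
The rule of nine gives the new number: 9 − 2 = 7, so a second becomes a seventh.
The quality also flips — major becomes minor — giving a minor seventh.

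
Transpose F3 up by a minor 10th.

Three letters up from F (plus an octave) reaches A.
A minor tenth is 15 semitones; 15 semitones up from F3 gives Ab4.

Ab4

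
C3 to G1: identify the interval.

Descending from C3 to G1 is the same interval as ascending G1 to C3.
G to C spans four letter names (G-A-B-C), plus an octave — that makes it an eleventh of some quality.
The perfect eleventh spans 17 semitones, and G1 to C3 is exactly 17 semitones — so this is a perfect eleventh.
(Equivalently, a compound perfect fourth: a perfect fourth plus an octave.)

perfect 11th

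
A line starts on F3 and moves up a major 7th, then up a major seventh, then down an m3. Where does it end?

F3 up a major seventh → E4 (11 semitones).
Up a major seventh from E4: D#5 (11 semitones up).
Down a minor third from D#5: B#4 (3 semitones down).

B#4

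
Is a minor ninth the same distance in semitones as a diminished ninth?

No

A minor ninth is 13 semitones but a diminished ninth is 12 semitones — different sizes.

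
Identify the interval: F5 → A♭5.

m3

F to A spans three letter names (F-G-A) — that makes it a third of some quality.
F5 to Ab5 is 3 semitones, a half step short of the major third (4), so this is minor.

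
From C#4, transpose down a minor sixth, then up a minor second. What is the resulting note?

F#3

C#4 down a minor sixth → E#3 (8 semitones).
A minor second up from E#3 is F#3.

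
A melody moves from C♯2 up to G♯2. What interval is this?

perfect fifth

C to G spans five letter names (C-D-E-F-G), so the interval is some kind of fifth.
Counting semitones, C#2→G#2 is 7, which is the perfect fifth.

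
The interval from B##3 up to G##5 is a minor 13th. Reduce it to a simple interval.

minor 6th

Each octave removed subtracts seven from the number: 13 − 7 = 6.
Quality carries through unchanged, so the simple form is a minor sixth.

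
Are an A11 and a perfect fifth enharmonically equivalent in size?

An augmented eleventh spans 18 semitones; a perfect fifth spans 7 semitones. They differ by 11.

No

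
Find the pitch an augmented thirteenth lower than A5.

Cb4

Six letters down from A (plus an octave) reaches C.
Moving 22 semitones down from A5 (the size of an augmented thirteenth) reaches Cb4.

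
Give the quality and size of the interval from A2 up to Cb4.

diminished tenth

A to C spans three letter names (A-B-C), plus an octave: a tenth.
A2 to Cb4 spans 14 semitones — two semitones narrower than the major tenth (16) — giving a diminished tenth.
(Equivalently, a compound diminished third: a diminished third plus an octave.)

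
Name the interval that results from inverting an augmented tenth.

First reduce the compound augmented tenth to its simple form, an augmented third.
Interval numbers invert to sum to nine: 3 + 6 = 9, so a third inverts to a sixth.
The quality also flips — augmented becomes diminished — giving a diminished sixth.

diminished 6th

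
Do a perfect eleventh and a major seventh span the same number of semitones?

No

17 semitones (perfect eleventh) vs 11 semitones (major seventh): not equal.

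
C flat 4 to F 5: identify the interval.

C to F spans four letter names (C-D-E-F), plus an octave, so the interval is some kind of eleventh.
Cb4 to F5 spans 18 semitones — one semitone wider than the perfect eleventh (17) — giving an augmented eleventh.
(Equivalently, a compound augmented fourth: an augmented fourth plus an octave.)

augmented eleventh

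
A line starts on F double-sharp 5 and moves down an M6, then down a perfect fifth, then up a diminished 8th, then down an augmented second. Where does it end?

Down a major sixth from F##5: A#4 (9 semitones down).
A#4 down a perfect fifth → D#4 (7 semitones).
Up a diminished octave from D#4: D5 (11 semitones up).
D5 down an augmented second → Cb5 (3 semitones).

C flat 5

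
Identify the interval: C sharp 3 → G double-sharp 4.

C to G spans five letter names (C-D-E-F-G), plus an octave: a twelfth.
The perfect twelfth is 19 semitones; here we have 20, one semitone wider: augmented.
(Equivalently, a compound augmented fifth: an augmented fifth plus an octave.)

augmented 12th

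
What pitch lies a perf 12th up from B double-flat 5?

F flat 7

Counting five letter names plus an octave up from B lands on F.
A perfect twelfth spans 19 semitones, so from Bbb5 the target pitch is Fb7.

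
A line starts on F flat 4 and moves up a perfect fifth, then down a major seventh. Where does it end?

D double-flat 4

Fb4 up a perfect fifth → Cb5 (7 semitones).
Cb5 down a major seventh → Dbb4 (11 semitones).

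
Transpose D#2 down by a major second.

Two letter names down from D: C.
A major second is 2 semitones; 2 semitones down from D#2 gives C#2.

C#2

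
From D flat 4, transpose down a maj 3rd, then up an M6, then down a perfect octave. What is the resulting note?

G flat 3

Db4 down a major third → Bbb3 (4 semitones).
Bbb3 up a major sixth → Gb4 (9 semitones).
A perfect octave down from Gb4 is Gb3.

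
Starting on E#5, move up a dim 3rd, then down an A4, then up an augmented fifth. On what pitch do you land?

A5

A diminished third up from E#5 is G5.
Down an augmented fourth from G5: Db5 (6 semitones down).
An augmented fifth up from Db5 is A5.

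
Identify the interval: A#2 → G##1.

m9

Descending from A#2 to G##1 is the same interval as ascending G##1 to A#2.
G to A spans two letter names (G-A), plus an octave: a ninth.
A major ninth would be 14 semitones, but G##1 to A#2 is 13 — one semitone narrower, making it a minor ninth.
(Equivalently, a compound minor second: a minor second plus an octave.)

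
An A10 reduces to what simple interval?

augmented 3rd

Take out an octave (7 from the number): 10 − 7 = 3.
That makes an augmented tenth a compound augmented third — an octave plus an augmented third.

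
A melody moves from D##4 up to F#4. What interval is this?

diminished 3rd

D to F spans three letter names (D-E-F), so the interval is some kind of third.
A major third would be 4 semitones; D##4 to F#4 is 2, two semitones narrower, so the interval is diminished.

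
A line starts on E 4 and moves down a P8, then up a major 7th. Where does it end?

D sharp 4

Down a perfect octave from E4: E3 (12 semitones down).
A major seventh up from E3 is D#4.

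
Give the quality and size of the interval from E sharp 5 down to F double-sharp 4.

Descending from E#5 to F##4 is the same interval as ascending F##4 to E#5.
F to E spans seven letter names (F-G-A-B-C-D-E), so the interval is some kind of seventh.
A major seventh would be 11 semitones, but F##4 to E#5 is 10 — one semitone narrower, making it a minor seventh.

m7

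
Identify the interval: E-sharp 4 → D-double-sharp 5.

M7

E to D spans seven letter names (E-F-G-A-B-C-D): a seventh.
The major seventh spans 11 semitones, and E#4 to D##5 is exactly 11 semitones — so this is a major seventh.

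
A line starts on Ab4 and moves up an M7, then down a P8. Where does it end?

Up a major seventh from Ab4: G5 (11 semitones up).
Down a perfect octave from G5: G4 (12 semitones down).

G4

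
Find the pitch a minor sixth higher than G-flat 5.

E-double-flat 6

The sixth takes the letter from G up to E.
A minor sixth spans 8 semitones, so from Gb5 the target pitch is Ebb6.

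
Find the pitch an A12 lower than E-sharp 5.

Counting five letter names plus an octave down from E lands on A.
An augmented twelfth spans 20 semitones, so from E#5 the target pitch is A3.

A 3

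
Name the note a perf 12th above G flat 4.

D flat 6

Counting five letter names plus an octave up from G lands on D.
A perfect twelfth spans 19 semitones, so from Gb4 the target pitch is Db6.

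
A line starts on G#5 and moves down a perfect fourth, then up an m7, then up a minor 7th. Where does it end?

Down a perfect fourth from G#5: D#5 (5 semitones down).
A minor seventh up from D#5 is C#6.
Up a minor seventh from C#6: B6 (10 semitones up).

B6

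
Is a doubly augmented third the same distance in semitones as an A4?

Both span 6 semitones: a doubly augmented third and an augmented fourth are the same chromatic distance.

Yes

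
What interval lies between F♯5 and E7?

minor fourteenth

F to E spans seven letter names (F-G-A-B-C-D-E), plus an octave: a fourteenth.
A major fourteenth would be 23 semitones, but F#5 to E7 is 22 — one semitone narrower, making it a minor fourteenth.
(Equivalently, a compound minor seventh: a minor seventh plus an octave.)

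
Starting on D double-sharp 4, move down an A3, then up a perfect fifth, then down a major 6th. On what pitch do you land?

D##4 down an augmented third → B3 (5 semitones).
A perfect fifth up from B3 is F#4.
F#4 down a major sixth → A3 (9 semitones).

A 3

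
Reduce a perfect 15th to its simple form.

perfect 8th

Take out an octave (7 from the number): 15 − 7 = 8.
Quality carries through unchanged, so the simple form is a perfect octave.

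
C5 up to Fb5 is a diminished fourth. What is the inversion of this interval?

Interval numbers invert to sum to nine: 4 + 5 = 9, so a fourth inverts to a fifth.
Quality inverts too: diminished becomes augmented. That makes the inversion an augmented fifth.

augmented fifth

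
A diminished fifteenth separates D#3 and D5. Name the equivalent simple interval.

diminished octave

Each octave removed subtracts seven from the number: 15 − 7 = 8.
So a diminished fifteenth is an octave plus a diminished octave. The quality is unchanged.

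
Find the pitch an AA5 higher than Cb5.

G#5

The fifth takes the letter from C up to G.
A doubly augmented fifth is 9 semitones; 9 semitones up from Cb5 gives G#5.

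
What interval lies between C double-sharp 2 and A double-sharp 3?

major thirteenth

C to A spans six letter names (C-D-E-F-G-A), plus an octave: a thirteenth.
The major thirteenth spans 21 semitones, and C##2 to A##3 is exactly 21 semitones — so this is a major thirteenth.
(Equivalently, a compound major sixth: a major sixth plus an octave.)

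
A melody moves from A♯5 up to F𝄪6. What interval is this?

A to F spans six letter names (A-B-C-D-E-F): a sixth.
The major sixth spans 9 semitones, and A#5 to F##6 is exactly 9 semitones — so this is a major sixth.

major sixth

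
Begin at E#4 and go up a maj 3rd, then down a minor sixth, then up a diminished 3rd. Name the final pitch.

A major third up from E#4 is G##4.
Down a minor sixth from G##4: B##3 (8 semitones down).
B##3 up a diminished third → D#4 (2 semitones).

D#4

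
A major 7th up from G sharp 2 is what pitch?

The seventh takes the letter from G up to F.
A major seventh spans 11 semitones, so from G#2 the target pitch is F##3.

F double-sharp 3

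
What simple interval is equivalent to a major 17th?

major third

Take out 2 octaves (14 from the number): 17 − 14 = 3.
So a major seventeenth is 2 octaves plus a major third. The quality is unchanged.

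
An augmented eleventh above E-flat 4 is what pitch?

Counting four letter names plus an octave up from E lands on A.
An augmented eleventh spans 18 semitones, so from Eb4 the target pitch is A5.

A 5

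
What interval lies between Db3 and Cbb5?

D to C spans seven letter names (D-E-F-G-A-B-C), plus an octave: a fourteenth.
Db3 to Cbb5 spans 21 semitones — two semitones narrower than the major fourteenth (23) — giving a diminished fourteenth.
(Equivalently, a compound diminished seventh: a diminished seventh plus an octave.)

d14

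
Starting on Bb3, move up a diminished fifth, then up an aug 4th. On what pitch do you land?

Bb4

A diminished fifth up from Bb3 is Fb4.
Fb4 up an augmented fourth → Bb4 (6 semitones).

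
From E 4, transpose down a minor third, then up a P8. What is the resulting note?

A minor third down from E4 is C#4.
C#4 up a perfect octave → C#5 (12 semitones).

C sharp 5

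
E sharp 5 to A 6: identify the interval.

d11

E to A spans four letter names (E-F-G-A), plus an octave, so the interval is some kind of eleventh.
A perfect eleventh would be 17 semitones; E#5 to A6 is 16, one semitone narrower, so the interval is diminished.
(Equivalently, a compound diminished fourth: a diminished fourth plus an octave.)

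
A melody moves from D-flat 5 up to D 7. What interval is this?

D to D is the same letter name, plus 2 octaves, so the interval is some kind of fifteenth.
The perfect fifteenth is 24 semitones; here we have 25, one semitone wider: augmented.
(Equivalently, a compound augmented octave: an augmented octave plus an octave.)

augmented 15th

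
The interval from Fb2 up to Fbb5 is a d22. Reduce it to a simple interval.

Each octave removed subtracts seven from the number: 22 − 14 = 8.
That makes a diminished twenty-second a compound diminished octave — 2 octaves plus a diminished octave.

diminished octave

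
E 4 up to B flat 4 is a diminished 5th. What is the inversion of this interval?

augmented 4th

Inverted interval numbers add to nine, so a fifth pairs with a fourth (5 + 4 = 9).
The quality also flips — diminished becomes augmented — giving an augmented fourth.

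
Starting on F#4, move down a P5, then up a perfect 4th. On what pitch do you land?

E4

F#4 down a perfect fifth → B3 (7 semitones).
A perfect fourth up from B3 is E4.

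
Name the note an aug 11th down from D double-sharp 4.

A sharp 2

Four letters down from D (plus an octave) reaches A.
An augmented eleventh spans 18 semitones, so from D##4 the target pitch is A#2.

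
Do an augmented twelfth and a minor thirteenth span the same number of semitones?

Yes

Both span 20 semitones: an augmented twelfth and a minor thirteenth are the same chromatic distance.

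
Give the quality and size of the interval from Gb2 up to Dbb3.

diminished 5th

G to D spans five letter names (G-A-B-C-D), so the interval is some kind of fifth.
The perfect fifth is 7 semitones; here we have 6, one semitone narrower: diminished.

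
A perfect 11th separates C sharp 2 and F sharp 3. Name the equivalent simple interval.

Each octave removed subtracts seven from the number: 11 − 7 = 4.
So a perfect eleventh is an octave plus a perfect fourth. The quality is unchanged.

P4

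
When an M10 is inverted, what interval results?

minor 6th

First reduce the compound major tenth to its simple form, a major third.
Inverted interval numbers add to nine, so a third pairs with a sixth (3 + 6 = 9).
Quality inverts too: major becomes minor. That makes the inversion a minor sixth.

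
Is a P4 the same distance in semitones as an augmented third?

Yes

A perfect fourth spans 5 semitones, and an augmented third also spans 5 semitones — they're enharmonic.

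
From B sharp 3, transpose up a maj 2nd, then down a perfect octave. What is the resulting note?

C double-sharp 3

A major second up from B#3 is C##4.
C##4 down a perfect octave → C##3 (12 semitones).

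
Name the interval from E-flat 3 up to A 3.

E to A spans four letter names (E-F-G-A): a fourth.
Eb3 to A3 spans 6 semitones — one semitone wider than the perfect fourth (5) — giving an augmented fourth.

augmented fourth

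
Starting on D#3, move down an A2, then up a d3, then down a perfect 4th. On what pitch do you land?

Down an augmented second from D#3: C3 (3 semitones down).
Up a diminished third from C3: Ebb3 (2 semitones up).
Down a perfect fourth from Ebb3: Bbb2 (5 semitones down).

Bbb2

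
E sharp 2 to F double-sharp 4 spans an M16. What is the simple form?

M2

Take out 2 octaves (14 from the number): 16 − 14 = 2.
So a major sixteenth is 2 octaves plus a major second. The quality is unchanged.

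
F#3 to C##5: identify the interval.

A12

F to C spans five letter names (F-G-A-B-C), plus an octave: a twelfth.
A perfect twelfth would be 19 semitones; F#3 to C##5 is 20, one semitone wider, so the interval is augmented.
(Equivalently, a compound augmented fifth: an augmented fifth plus an octave.)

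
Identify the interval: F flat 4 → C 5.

augmented 5th

F to C spans five letter names (F-G-A-B-C), so the interval is some kind of fifth.
A perfect fifth would be 7 semitones; Fb4 to C5 is 8, one semitone wider, so the interval is augmented.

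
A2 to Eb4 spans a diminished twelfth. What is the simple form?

Take out an octave (7 from the number): 12 − 7 = 5.
Quality carries through unchanged, so the simple form is a diminished fifth.

diminished fifth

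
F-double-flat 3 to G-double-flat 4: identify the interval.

F to G spans two letter names (F-G), plus an octave, so the interval is some kind of ninth.
Counting semitones, Fbb3→Gbb4 is 14, which is the major ninth.
(Equivalently, a compound major second: a major second plus an octave.)

M9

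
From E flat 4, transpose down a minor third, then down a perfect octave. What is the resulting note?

C 3

Eb4 down a minor third → C4 (3 semitones).
A perfect octave down from C4 is C3.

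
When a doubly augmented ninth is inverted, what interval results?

doubly diminished seventh

First reduce the compound doubly augmented ninth to its simple form, a doubly augmented second.
The rule of nine gives the new number: 9 − 2 = 7, so a second becomes a seventh.
And doubly augmented becomes doubly diminished under inversion, so we get a doubly diminished seventh.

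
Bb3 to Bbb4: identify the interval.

B to B is the same letter name, plus an octave — that makes it an octave of some quality.
Bb3 to Bbb4 spans 11 semitones — one semitone narrower than the perfect octave (12) — giving a diminished octave.

d8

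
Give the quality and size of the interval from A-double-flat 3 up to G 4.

A to G spans seven letter names (A-B-C-D-E-F-G) — that makes it a seventh of some quality.
A major seventh would be 11 semitones; Abb3 to G4 is 12, one semitone wider, so the interval is augmented.

A7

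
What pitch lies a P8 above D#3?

For an octave the letter name doesn't change: still D, an octave up.
Moving 12 semitones up from D#3 (the size of a perfect octave) reaches D#4.

D#4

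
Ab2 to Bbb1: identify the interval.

major seventh

Descending from Ab2 to Bbb1 is the same interval as ascending Bbb1 to Ab2.
B to A spans seven letter names (B-C-D-E-F-G-A): a seventh.
Bbb1 to Ab2 is 11 semitones, matching the major seventh exactly, so the quality is major.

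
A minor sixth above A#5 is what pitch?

Counting six letter names up from A lands on F.
A minor sixth spans 8 semitones, so from A#5 the target pitch is F#6.

F#6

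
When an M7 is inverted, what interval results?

The rule of nine gives the new number: 9 − 7 = 2, so a seventh becomes a second.
And major becomes minor under inversion, so we get a minor second.

minor second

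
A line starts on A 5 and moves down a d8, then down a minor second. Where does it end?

Down a diminished octave from A5: A#4 (11 semitones down).
Down a minor second from A#4: G##4 (1 semitone down).

G double-sharp 4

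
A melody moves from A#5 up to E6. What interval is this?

A to E spans five letter names (A-B-C-D-E) — that makes it a fifth of some quality.
A#5 to E6 spans 6 semitones — one semitone narrower than the perfect fifth (7) — giving a diminished fifth.

diminished 5th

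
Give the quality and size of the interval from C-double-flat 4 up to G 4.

C to G spans five letter names (C-D-E-F-G): a fifth.
The perfect fifth is 7 semitones; here we have 9, two semitones wider: doubly augmented.

doubly augmented 5th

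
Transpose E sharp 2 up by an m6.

C sharp 3

Six letter names up from E: C.
Moving 8 semitones up from E#2 (the size of a minor sixth) reaches C#3.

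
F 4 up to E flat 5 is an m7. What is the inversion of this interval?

M2

Inverted interval numbers add to nine, so a seventh pairs with a second (7 + 2 = 9).
The quality also flips — minor becomes major — giving a major second.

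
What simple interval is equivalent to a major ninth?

major second

Take out an octave (7 from the number): 9 − 7 = 2.
That makes a major ninth a compound major second — an octave plus a major second.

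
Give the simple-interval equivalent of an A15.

Each octave removed subtracts seven from the number: 15 − 7 = 8.
That makes an augmented fifteenth a compound augmented octave — an octave plus an augmented octave.

augmented octave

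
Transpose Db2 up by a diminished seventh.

The seventh takes the letter from D up to C.
Moving 9 semitones up from Db2 (the size of a diminished seventh) reaches Cbb3.

Cbb3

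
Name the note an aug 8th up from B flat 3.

An octave keeps the letter name B, an octave up from B.
Moving 13 semitones up from Bb3 (the size of an augmented octave) reaches B4.

B 4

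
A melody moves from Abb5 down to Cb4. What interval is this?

Descending from Abb5 to Cb4 is the same interval as ascending Cb4 to Abb5.
C to A spans six letter names (C-D-E-F-G-A), plus an octave: a thirteenth.
A major thirteenth would be 21 semitones, but Cb4 to Abb5 is 20 — one semitone narrower, making it a minor thirteenth.
(Equivalently, a compound minor sixth: a minor sixth plus an octave.)

m13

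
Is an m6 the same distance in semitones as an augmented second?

No

A minor sixth is 8 semitones but an augmented second is 3 semitones — different sizes.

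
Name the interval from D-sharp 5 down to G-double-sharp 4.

Descending from D#5 to G##4 is the same interval as ascending G##4 to D#5.
G to D spans five letter names (G-A-B-C-D) — that makes it a fifth of some quality.
G##4 to D#5 spans 6 semitones — one semitone narrower than the perfect fifth (7) — giving a diminished fifth.

diminished 5th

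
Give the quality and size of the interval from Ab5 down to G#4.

Descending from Ab5 to G#4 is the same interval as ascending G#4 to Ab5.
G to A spans two letter names (G-A), plus an octave — that makes it a ninth of some quality.
A major ninth would be 14 semitones; G#4 to Ab5 is 12, two semitones narrower, so the interval is diminished.

d9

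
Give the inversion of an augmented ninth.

d7

First reduce the compound augmented ninth to its simple form, an augmented second.
Interval numbers invert to sum to nine: 2 + 7 = 9, so a second inverts to a seventh.
The quality also flips — augmented becomes diminished — giving a diminished seventh.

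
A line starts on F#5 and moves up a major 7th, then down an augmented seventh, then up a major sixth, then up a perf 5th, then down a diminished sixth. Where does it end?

F#5 up a major seventh → E#6 (11 semitones).
Down an augmented seventh from E#6: F5 (12 semitones down).
Up a major sixth from F5: D6 (9 semitones up).
D6 up a perfect fifth → A6 (7 semitones).
A6 down a diminished sixth → C##6 (7 semitones).

C##6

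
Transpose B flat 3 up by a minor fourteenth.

Counting seven letter names plus an octave up from B lands on A.
A minor fourteenth is 22 semitones; 22 semitones up from Bb3 gives Ab5.

A flat 5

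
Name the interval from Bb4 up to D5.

B to D spans three letter names (B-C-D), so the interval is some kind of third.
The major third spans 4 semitones, and Bb4 to D5 is exactly 4 semitones — so this is a major third.

M3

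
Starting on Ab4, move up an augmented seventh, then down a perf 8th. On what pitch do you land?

An augmented seventh up from Ab4 is G#5.
Down a perfect octave from G#5: G#4 (12 semitones down).

G#4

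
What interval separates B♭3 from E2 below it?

Descending from Bb3 to E2 is the same interval as ascending E2 to Bb3.
E to B spans five letter names (E-F-G-A-B), plus an octave — that makes it a twelfth of some quality.
The perfect twelfth is 19 semitones; here we have 18, one semitone narrower: diminished.
(Equivalently, a compound diminished fifth: a diminished fifth plus an octave.)

diminished twelfth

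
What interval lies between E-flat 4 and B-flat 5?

perfect 12th

E to B spans five letter names (E-F-G-A-B), plus an octave: a twelfth.
Eb4 to Bb5 is 19 semitones, matching the perfect twelfth exactly, so the quality is perfect.
(Equivalently, a compound perfect fifth: a perfect fifth plus an octave.)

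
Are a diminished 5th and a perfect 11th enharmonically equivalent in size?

A diminished fifth spans 6 semitones; a perfect eleventh spans 17 semitones. They differ by 11.

No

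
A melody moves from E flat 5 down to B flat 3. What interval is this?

P11

Descending from Eb5 to Bb3 is the same interval as ascending Bb3 to Eb5.
B to E spans four letter names (B-C-D-E), plus an octave: an eleventh.
Bb3 to Eb5 is 17 semitones, matching the perfect eleventh exactly, so the quality is perfect.
(Equivalently, a compound perfect fourth: a perfect fourth plus an octave.)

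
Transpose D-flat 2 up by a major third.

F 2

The third takes the letter from D up to F.
A major third spans 4 semitones, so from Db2 the target pitch is F2.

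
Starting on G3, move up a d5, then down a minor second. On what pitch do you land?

C4

A diminished fifth up from G3 is Db4.
Down a minor second from Db4: C4 (1 semitone down).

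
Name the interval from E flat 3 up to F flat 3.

E to F spans two letter names (E-F) — that makes it a second of some quality.
At 1 semitone, Eb3→Fb3 falls one short of a major second: minor.

minor second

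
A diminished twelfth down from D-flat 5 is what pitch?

G 3

The twelfth's letter: D down five letter names plus an octave → G.
A diminished twelfth is 18 semitones; 18 semitones down from Db5 gives G3.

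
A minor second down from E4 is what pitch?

D#4

The second takes the letter from E down to D.
A minor second spans 1 semitone, so from E4 the target pitch is D#4.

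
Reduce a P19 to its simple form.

Subtracting seven from the interval number removes an octave: 19 − 14 = 5.
So a perfect nineteenth is 2 octaves plus a perfect fifth. The quality is unchanged.

P5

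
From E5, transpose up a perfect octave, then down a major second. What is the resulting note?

D6

E5 up a perfect octave → E6 (12 semitones).
A major second down from E6 is D6.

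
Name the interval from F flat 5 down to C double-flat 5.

Descending from Fb5 to Cbb5 is the same interval as ascending Cbb5 to Fb5.
C to F spans four letter names (C-D-E-F) — that makes it a fourth of some quality.
The perfect fourth is 5 semitones; here we have 6, one semitone wider: augmented.

augmented fourth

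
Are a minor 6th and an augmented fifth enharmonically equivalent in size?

Yes

A minor sixth spans 8 semitones, and an augmented fifth also spans 8 semitones — they're enharmonic.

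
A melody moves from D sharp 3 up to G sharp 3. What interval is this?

perfect fourth

D to G spans four letter names (D-E-F-G): a fourth.
The perfect fourth spans 5 semitones, and D#3 to G#3 is exactly 5 semitones — so this is a perfect fourth.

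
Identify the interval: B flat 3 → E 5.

B to E spans four letter names (B-C-D-E), plus an octave — that makes it an eleventh of some quality.
The perfect eleventh is 17 semitones; here we have 18, one semitone wider: augmented.
(Equivalently, a compound augmented fourth: an augmented fourth plus an octave.)

augmented eleventh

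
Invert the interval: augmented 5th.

d4

Inverted interval numbers add to nine, so a fifth pairs with a fourth (5 + 4 = 9).
And augmented becomes diminished under inversion, so we get a diminished fourth.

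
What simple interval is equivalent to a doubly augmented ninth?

Subtracting seven from the interval number removes an octave: 9 − 7 = 2.
Quality carries through unchanged, so the simple form is a doubly augmented second.

doubly augmented second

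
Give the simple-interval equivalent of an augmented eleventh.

augmented 4th

Each octave removed subtracts seven from the number: 11 − 7 = 4.
That makes an augmented eleventh a compound augmented fourth — an octave plus an augmented fourth.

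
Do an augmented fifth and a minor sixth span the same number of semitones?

Yes

Both span 8 semitones: an augmented fifth and a minor sixth are the same chromatic distance.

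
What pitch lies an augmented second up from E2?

Two letter names up from E: F.
Moving 3 semitones up from E2 (the size of an augmented second) reaches F##2.

F##2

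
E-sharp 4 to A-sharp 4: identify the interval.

perfect fourth

E to A spans four letter names (E-F-G-A) — that makes it a fourth of some quality.
Counting semitones, E#4→A#4 is 5, which is the perfect fourth.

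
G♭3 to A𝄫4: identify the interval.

G to A spans two letter names (G-A), plus an octave, so the interval is some kind of ninth.
A major ninth would be 14 semitones, but Gb3 to Abb4 is 13 — one semitone narrower, making it a minor ninth.
(Equivalently, a compound minor second: a minor second plus an octave.)

minor 9th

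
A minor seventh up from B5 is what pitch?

Counting seven letter names up from B lands on A.
A minor seventh spans 10 semitones, so from B5 the target pitch is A6.

A6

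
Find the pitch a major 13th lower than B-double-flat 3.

Counting six letter names plus an octave down from B lands on D.
A major thirteenth spans 21 semitones, so from Bbb3 the target pitch is Dbb2.

D-double-flat 2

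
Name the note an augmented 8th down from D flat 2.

D double-flat 1

The letter stays D (same as the start), shifted an octave down.
An augmented octave spans 13 semitones, so from Db2 the target pitch is Dbb1.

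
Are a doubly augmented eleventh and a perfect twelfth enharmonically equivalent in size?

A doubly augmented eleventh spans 19 semitones, and a perfect twelfth also spans 19 semitones — they're enharmonic.

Yes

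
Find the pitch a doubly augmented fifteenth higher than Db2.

D#4

A fifteenth keeps the letter name D, two octaves up from D.
Moving 26 semitones up from Db2 (the size of a doubly augmented fifteenth) reaches D#4.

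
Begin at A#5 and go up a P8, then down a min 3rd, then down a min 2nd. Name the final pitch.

E##6

A#5 up a perfect octave → A#6 (12 semitones).
A minor third down from A#6 is F##6.
A minor second down from F##6 is E##6.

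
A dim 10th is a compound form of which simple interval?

diminished third

Each octave removed subtracts seven from the number: 10 − 7 = 3.
That makes a diminished tenth a compound diminished third — an octave plus a diminished third.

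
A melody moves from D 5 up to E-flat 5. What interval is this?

D to E spans two letter names (D-E): a second.
D5 to Eb5 is 1 semitone, a half step short of the major second (2), so this is minor.

minor second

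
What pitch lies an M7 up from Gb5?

F6

Counting seven letter names up from G lands on F.
A major seventh is 11 semitones; 11 semitones up from Gb5 gives F6.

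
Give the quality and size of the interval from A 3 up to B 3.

major second

A to B spans two letter names (A-B) — that makes it a second of some quality.
The major second spans 2 semitones, and A3 to B3 is exactly 2 semitones — so this is a major second.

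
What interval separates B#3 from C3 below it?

Descending from B#3 to C3 is the same interval as ascending C3 to B#3.
C to B spans seven letter names (C-D-E-F-G-A-B) — that makes it a seventh of some quality.
The major seventh is 11 semitones; here we have 12, one semitone wider: augmented.

augmented seventh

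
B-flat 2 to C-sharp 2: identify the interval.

diminished 7th

Descending from Bb2 to C#2 is the same interval as ascending C#2 to Bb2.
C to B spans seven letter names (C-D-E-F-G-A-B) — that makes it a seventh of some quality.
A major seventh would be 11 semitones; C#2 to Bb2 is 9, two semitones narrower, so the interval is diminished.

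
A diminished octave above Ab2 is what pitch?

Abb3

The letter stays A (same as the start), shifted an octave up.
A diminished octave is 11 semitones; 11 semitones up from Ab2 gives Abb3.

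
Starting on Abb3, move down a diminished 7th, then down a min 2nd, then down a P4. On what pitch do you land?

E2

Down a diminished seventh from Abb3: Bb2 (9 semitones down).
Bb2 down a minor second → A2 (1 semitone).
Down a perfect fourth from A2: E2 (5 semitones down).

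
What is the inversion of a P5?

The rule of nine gives the new number: 9 − 5 = 4, so a fifth becomes a fourth.
And perfect stays perfect under inversion, so we get a perfect fourth.

perfect fourth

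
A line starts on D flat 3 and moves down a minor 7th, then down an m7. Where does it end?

Db3 down a minor seventh → Eb2 (10 semitones).
Down a minor seventh from Eb2: F1 (10 semitones down).

F 1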